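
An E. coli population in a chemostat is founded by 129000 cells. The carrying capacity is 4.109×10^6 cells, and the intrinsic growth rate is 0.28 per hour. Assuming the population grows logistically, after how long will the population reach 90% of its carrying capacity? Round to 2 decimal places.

20.09 hours

A = (K − N₀)/N₀ = (4.109×10^6 − 129000)/129000 = 30.853.
Solve 4.109×10^6/(1 + 30.853·e^(−0.28t)) = 3.6981×10^6: 1 + 30.853·e^(−0.28t) = 1.1111, so e^(−0.28t) = 0.00360134.
−0.28·t = ln(0.00360134) = -5.6264, so t = 5.6264/0.28 = 20.094.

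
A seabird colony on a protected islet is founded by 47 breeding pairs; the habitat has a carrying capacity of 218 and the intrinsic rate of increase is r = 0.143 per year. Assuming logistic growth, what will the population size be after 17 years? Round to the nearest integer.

165 breeding pairs

A = (K − N₀)/N₀ = (218 − 47)/47 = 3.6383.
N(t) = K/(1 + A·e^(−rt)) = 218/(1 + 3.6383×e^(−0.143×17)).
e^(−2.431) = 0.087949; denominator = 1 + 3.6383×0.087949 = 1.32.
N = 218/1.32 = 165.154.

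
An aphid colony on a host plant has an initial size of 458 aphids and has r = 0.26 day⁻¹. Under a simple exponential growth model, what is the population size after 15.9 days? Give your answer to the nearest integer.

28592 aphids

N(t) = N₀·e^(rt) = 458 × e^(0.26×15.9) = 458 × e^4.134.
e^4.134 ≈ 62.427, so N ≈ 458 × 62.427 = 28591.6.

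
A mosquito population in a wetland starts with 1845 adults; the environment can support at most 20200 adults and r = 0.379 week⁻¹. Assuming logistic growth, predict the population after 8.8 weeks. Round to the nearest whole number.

A = (K − N₀)/N₀ = (20200 − 1845)/1845 = 9.9485.
N(t) = K/(1 + A·e^(−rt)) = 20200/(1 + 9.9485×e^(−0.379×8.8)).
e^(−3.335) = 0.035607; denominator = 1 + 9.9485×0.035607 = 1.3542.
N = 20200/1.3542 = 14916.1.

14916 adults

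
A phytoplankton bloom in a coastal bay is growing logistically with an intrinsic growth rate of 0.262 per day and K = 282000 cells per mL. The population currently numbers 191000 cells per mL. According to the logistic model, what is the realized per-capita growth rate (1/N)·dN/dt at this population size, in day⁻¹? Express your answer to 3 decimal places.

(1/N)·dN/dt = r(1 − N/K) = 0.262 × (1 − 191000/282000).
= 0.262 × 0.3227 = 0.084546.

0.085 per day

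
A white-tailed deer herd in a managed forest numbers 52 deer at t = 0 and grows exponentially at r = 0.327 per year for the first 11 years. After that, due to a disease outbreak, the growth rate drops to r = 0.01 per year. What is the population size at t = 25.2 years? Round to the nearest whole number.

2187 deer

Phase 1: N(11) = 52·e^(0.327×11) = 52·e^3.597 = 1897.41.
Phase 2 runs for 25.2 − 11 = 14.2 years at r = 0.01.
N(25.2) = 1897.41·e^(0.01×14.2) = 1897.41·e^0.142 = 2186.91.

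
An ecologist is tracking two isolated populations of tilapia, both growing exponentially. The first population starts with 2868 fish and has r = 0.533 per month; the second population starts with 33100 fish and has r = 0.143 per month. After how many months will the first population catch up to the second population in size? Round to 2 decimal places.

Set 2868·e^(0.533t) = 33100·e^(0.143t).
e^((0.533 − 0.143)t) = 33100/2868 → e^(0.39·t) = 11.541.
0.39·t = ln(11.541) = 2.4459, so t = 2.4459/0.39 = 6.2716.

6.27 months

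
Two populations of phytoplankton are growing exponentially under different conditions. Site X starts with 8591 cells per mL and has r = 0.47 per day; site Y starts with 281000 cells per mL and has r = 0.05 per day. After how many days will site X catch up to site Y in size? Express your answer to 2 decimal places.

8.30 days

Set 8591·e^(0.47t) = 281000·e^(0.05t).
e^((0.47 − 0.05)t) = 281000/8591 → e^(0.42·t) = 32.709.
0.42·t = ln(32.709) = 3.4876, so t = 3.4876/0.42 = 8.3039.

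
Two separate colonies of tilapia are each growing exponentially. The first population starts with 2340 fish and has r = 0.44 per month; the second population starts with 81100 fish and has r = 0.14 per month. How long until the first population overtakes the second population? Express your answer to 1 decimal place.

11.8 months

Set 2340·e^(0.44t) = 81100·e^(0.14t).
e^((0.44 − 0.14)t) = 81100/2340 → e^(0.3·t) = 34.658.
0.3·t = ln(34.658) = 3.5455, so t = 3.5455/0.3 = 11.818.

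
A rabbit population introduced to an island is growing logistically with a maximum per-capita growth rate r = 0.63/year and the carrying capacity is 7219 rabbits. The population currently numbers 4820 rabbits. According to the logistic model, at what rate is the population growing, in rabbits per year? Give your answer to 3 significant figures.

dN/dt = rN(1 − N/K) = 0.63 × 4820 × (1 − 4820/7219).
1 − 4820/7219 = 0.33232; dN/dt = 0.63 × 4820 × 0.33232 = 1009.1.

1010 rabbits per year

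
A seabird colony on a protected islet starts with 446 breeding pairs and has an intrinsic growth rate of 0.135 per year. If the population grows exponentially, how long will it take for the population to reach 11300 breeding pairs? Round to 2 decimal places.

Set N₀·e^(rt) = 11300: e^(0.135·t) = 11300/446 = 25.336.
0.135·t = ln(25.336) = 3.2322, so t = 3.2322/0.135 = 23.943.

23.94 years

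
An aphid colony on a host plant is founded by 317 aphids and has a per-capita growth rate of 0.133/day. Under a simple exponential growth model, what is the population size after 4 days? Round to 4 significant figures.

539.6 aphids

N(t) = N₀·e^(rt) = 317 × e^(0.133×4) = 317 × e^0.532.
e^0.532 ≈ 1.7023, so N ≈ 317 × 1.7023 = 539.64.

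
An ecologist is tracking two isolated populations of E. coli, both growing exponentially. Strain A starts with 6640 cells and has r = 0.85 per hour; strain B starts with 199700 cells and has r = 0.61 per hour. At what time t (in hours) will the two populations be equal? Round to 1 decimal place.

Set 6640·e^(0.85t) = 199700·e^(0.61t).
e^((0.85 − 0.61)t) = 199700/6640 → e^(0.24·t) = 30.075.
0.24·t = ln(30.075) = 3.4037, so t = 3.4037/0.24 = 14.182.

14.2 hours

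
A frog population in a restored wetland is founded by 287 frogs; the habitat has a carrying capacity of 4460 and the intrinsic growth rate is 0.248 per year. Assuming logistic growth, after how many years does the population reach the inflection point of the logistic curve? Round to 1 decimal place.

Logistic growth is fastest at N = K/2 = 2230.
A = (K − N₀)/N₀ = 14.54. Set K/(1 + A·e^(−rt)) = K/2 → A·e^(−rt) = 1.
e^(−0.248t) = 1/14.54 = 0.0687755, so t = ln(14.54)/0.248 = 2.6769/0.248 = 10.794.

10.8 years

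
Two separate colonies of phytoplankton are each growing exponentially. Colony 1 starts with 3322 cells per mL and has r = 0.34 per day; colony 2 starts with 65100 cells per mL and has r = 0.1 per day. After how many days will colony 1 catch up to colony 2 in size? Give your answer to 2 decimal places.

Set 3322·e^(0.34t) = 65100·e^(0.1t).
e^((0.34 − 0.1)t) = 65100/3322 → e^(0.24·t) = 19.597.
0.24·t = ln(19.597) = 2.9754, so t = 2.9754/0.24 = 12.397.

12.40 days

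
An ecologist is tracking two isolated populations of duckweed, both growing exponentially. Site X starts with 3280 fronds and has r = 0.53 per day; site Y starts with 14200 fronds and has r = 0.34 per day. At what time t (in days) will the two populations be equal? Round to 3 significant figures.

Set 3280·e^(0.53t) = 14200·e^(0.34t).
e^((0.53 − 0.34)t) = 14200/3280 → e^(0.19·t) = 4.3293.
0.19·t = ln(4.3293) = 1.4654, so t = 1.4654/0.19 = 7.7126.

7.71 days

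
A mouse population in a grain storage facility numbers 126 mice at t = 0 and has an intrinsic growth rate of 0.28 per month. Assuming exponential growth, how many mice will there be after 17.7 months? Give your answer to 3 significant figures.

N(t) = N₀·e^(rt) = 126 × e^(0.28×17.7) = 126 × e^4.956.
e^4.956 ≈ 142.02, so N ≈ 126 × 142.02 = 17895.1.

17900 mice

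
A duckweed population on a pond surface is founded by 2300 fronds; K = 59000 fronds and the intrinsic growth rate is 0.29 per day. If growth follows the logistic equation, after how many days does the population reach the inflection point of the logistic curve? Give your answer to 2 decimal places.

11.05 days

Logistic growth is fastest at N = K/2 = 29500.
A = (K − N₀)/N₀ = 24.652. Set K/(1 + A·e^(−rt)) = K/2 → A·e^(−rt) = 1.
e^(−0.29t) = 1/24.652 = 0.0405644, so t = ln(24.652)/0.29 = 3.2049/0.29 = 11.051.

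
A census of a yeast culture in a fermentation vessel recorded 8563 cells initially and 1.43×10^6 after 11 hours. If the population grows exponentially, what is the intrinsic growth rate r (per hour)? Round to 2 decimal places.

0.47 per hour

From N(t) = N₀·e^(rt): e^(r·11) = 1.43×10^6/8563 = 167.
r·11 = ln(167) = 5.118, so r = 5.118/11 = 0.46527.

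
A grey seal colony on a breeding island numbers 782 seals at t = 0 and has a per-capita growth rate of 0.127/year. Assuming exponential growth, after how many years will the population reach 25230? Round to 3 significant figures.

27.4 years

Set N₀·e^(rt) = 25230: e^(0.127·t) = 25230/782 = 32.263.
0.127·t = ln(32.263) = 3.4739, so t = 3.4739/0.127 = 27.354.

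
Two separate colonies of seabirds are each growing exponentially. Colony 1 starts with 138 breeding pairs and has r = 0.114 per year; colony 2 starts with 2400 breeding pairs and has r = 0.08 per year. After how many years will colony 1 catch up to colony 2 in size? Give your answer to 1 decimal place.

84.0 years

Set 138·e^(0.114t) = 2400·e^(0.08t).
e^((0.114 − 0.08)t) = 2400/138 → e^(0.034·t) = 17.391.
0.034·t = ln(17.391) = 2.856, so t = 2.856/0.034 = 83.999.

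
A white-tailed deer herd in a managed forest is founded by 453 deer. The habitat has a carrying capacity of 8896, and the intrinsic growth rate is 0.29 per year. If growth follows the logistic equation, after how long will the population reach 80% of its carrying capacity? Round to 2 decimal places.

A = (K − N₀)/N₀ = (8896 − 453)/453 = 18.638.
Solve 8896/(1 + 18.638·e^(−0.29t)) = 7116.8: 1 + 18.638·e^(−0.29t) = 1.25, so e^(−0.29t) = 0.0134135.
−0.29·t = ln(0.0134135) = -4.3115, so t = 4.3115/0.29 = 14.867.

14.87 years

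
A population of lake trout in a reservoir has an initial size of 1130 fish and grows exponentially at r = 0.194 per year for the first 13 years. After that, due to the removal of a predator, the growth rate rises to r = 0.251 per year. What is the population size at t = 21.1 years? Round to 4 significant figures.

Phase 1: N(13) = 1130·e^(0.194×13) = 1130·e^2.522 = 14072.4.
Phase 2 runs for 21.1 − 13 = 8.1 years at r = 0.251.
N(21.1) = 14072.4·e^(0.251×8.1) = 14072.4·e^2.033 = 107481.

107500 fish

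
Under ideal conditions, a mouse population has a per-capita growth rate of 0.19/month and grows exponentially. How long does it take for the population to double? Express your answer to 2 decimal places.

Doubling time t_d = ln(2)/r = 0.6931/0.19 = 3.6481.

3.65 months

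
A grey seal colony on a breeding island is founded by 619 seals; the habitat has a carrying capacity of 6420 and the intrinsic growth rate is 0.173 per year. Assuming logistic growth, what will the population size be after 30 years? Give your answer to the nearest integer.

6101 seals

A = (K − N₀)/N₀ = (6420 − 619)/619 = 9.3716.
N(t) = K/(1 + A·e^(−rt)) = 6420/(1 + 9.3716×e^(−0.173×30)).
e^(−5.19) = 0.005572; denominator = 1 + 9.3716×0.005572 = 1.0522.
N = 6420/1.0522 = 6101.39.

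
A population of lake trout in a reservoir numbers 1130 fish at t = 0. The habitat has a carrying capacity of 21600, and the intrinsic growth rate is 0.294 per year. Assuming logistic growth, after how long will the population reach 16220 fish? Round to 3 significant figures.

A = (K − N₀)/N₀ = (21600 − 1130)/1130 = 18.115.
Solve 21600/(1 + 18.115·e^(−0.294t)) = 16220: 1 + 18.115·e^(−0.294t) = 1.3317, so e^(−0.294t) = 0.0183102.
−0.294·t = ln(0.0183102) = -4.0003, so t = 4.0003/0.294 = 13.606.

13.6 years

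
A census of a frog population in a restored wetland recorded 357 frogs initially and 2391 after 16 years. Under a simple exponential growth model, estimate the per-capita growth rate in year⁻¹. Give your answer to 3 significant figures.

From N(t) = N₀·e^(rt): e^(r·16) = 2391/357 = 6.6975.
r·16 = ln(6.6975) = 1.9017, so r = 1.9017/16 = 0.11886.

0.119 per year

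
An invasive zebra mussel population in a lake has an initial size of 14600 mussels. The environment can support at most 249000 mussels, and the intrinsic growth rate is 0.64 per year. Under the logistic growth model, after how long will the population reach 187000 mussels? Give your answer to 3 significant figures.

A = (K − N₀)/N₀ = (249000 − 14600)/14600 = 16.055.
Solve 249000/(1 + 16.055·e^(−0.64t)) = 187000: 1 + 16.055·e^(−0.64t) = 1.3316, so e^(−0.64t) = 0.0206512.
−0.64·t = ln(0.0206512) = -3.88, so t = 3.88/0.64 = 6.0625.

6.06 years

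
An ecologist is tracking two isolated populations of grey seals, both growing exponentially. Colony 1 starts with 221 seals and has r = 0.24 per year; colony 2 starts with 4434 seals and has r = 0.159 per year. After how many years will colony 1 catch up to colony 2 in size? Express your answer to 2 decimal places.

37.02 years

Set 221·e^(0.24t) = 4434·e^(0.159t).
e^((0.24 − 0.159)t) = 4434/221 → e^(0.081·t) = 20.063.
0.081·t = ln(20.063) = 2.9989, so t = 2.9989/0.081 = 37.023.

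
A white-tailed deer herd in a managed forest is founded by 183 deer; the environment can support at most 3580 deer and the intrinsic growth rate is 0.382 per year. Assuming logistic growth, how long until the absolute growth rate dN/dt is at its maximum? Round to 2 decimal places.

Logistic growth is fastest at N = K/2 = 1790.
A = (K − N₀)/N₀ = 18.563. Set K/(1 + A·e^(−rt)) = K/2 → A·e^(−rt) = 1.
e^(−0.382t) = 1/18.563 = 0.0538711, so t = ln(18.563)/0.382 = 2.9212/0.382 = 7.647.

7.65 years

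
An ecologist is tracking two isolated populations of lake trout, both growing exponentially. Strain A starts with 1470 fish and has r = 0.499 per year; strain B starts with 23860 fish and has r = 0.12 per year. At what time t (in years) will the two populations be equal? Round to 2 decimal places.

Set 1470·e^(0.499t) = 23860·e^(0.12t).
e^((0.499 − 0.12)t) = 23860/1470 → e^(0.379·t) = 16.231.
0.379·t = ln(16.231) = 2.7869, so t = 2.7869/0.379 = 7.3534.

7.35 years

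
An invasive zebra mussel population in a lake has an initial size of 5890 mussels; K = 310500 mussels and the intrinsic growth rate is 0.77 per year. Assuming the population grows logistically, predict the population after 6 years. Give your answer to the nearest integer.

A = (K − N₀)/N₀ = (310500 − 5890)/5890 = 51.716.
N(t) = K/(1 + A·e^(−rt)) = 310500/(1 + 51.716×e^(−0.77×6)).
e^(−4.62) = 0.0098528; denominator = 1 + 51.716×0.0098528 = 1.5096.
N = 310500/1.5096 = 205690.

205690 mussels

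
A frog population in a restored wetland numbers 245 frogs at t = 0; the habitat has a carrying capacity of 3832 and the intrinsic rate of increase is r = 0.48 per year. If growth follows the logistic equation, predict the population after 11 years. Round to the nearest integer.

A = (K − N₀)/N₀ = (3832 − 245)/245 = 14.641.
N(t) = K/(1 + A·e^(−rt)) = 3832/(1 + 14.641×e^(−0.48×11)).
e^(−5.28) = 0.0050924; denominator = 1 + 14.641×0.0050924 = 1.0746.
N = 3832/1.0746 = 3566.12.

3566 frogs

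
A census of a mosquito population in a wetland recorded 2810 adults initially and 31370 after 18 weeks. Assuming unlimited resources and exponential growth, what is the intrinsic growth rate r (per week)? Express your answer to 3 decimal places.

0.134 per week

From N(t) = N₀·e^(rt): e^(r·18) = 31370/2810 = 11.164.
r·18 = ln(11.164) = 2.4127, so r = 2.4127/18 = 0.13404.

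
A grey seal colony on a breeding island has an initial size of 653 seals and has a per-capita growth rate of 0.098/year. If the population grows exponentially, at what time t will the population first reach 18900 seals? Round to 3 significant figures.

Set N₀·e^(rt) = 18900: e^(0.098·t) = 18900/653 = 28.943.
0.098·t = ln(28.943) = 3.3653, so t = 3.3653/0.098 = 34.34.

34.3 years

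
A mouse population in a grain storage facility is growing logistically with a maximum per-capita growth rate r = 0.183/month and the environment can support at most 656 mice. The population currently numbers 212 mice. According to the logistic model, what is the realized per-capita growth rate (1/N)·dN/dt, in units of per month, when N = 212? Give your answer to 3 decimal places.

(1/N)·dN/dt = r(1 − N/K) = 0.183 × (1 − 212/656).
= 0.183 × 0.67683 = 0.12386.

0.124 per month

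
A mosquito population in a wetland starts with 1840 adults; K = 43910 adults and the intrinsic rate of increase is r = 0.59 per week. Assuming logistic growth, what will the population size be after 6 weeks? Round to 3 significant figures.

26400 adults

A = (K − N₀)/N₀ = (43910 − 1840)/1840 = 22.864.
N(t) = K/(1 + A·e^(−rt)) = 43910/(1 + 22.864×e^(−0.59×6)).
e^(−3.54) = 0.029013; denominator = 1 + 22.864×0.029013 = 1.6634.
N = 43910/1.6634 = 26398.3.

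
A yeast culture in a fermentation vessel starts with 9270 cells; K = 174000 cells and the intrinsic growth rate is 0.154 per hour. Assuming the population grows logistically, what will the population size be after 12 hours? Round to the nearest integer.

45793 cells

A = (K − N₀)/N₀ = (174000 − 9270)/9270 = 17.77.
N(t) = K/(1 + A·e^(−rt)) = 174000/(1 + 17.77×e^(−0.154×12)).
e^(−1.848) = 0.15755; denominator = 1 + 17.77×0.15755 = 3.7997.
N = 174000/3.7997 = 45792.7.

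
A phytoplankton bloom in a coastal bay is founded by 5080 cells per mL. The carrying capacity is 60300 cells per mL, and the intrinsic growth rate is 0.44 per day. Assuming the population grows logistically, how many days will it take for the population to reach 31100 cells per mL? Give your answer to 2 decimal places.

A = (K − N₀)/N₀ = (60300 − 5080)/5080 = 10.87.
Solve 60300/(1 + 10.87·e^(−0.44t)) = 31100: 1 + 10.87·e^(−0.44t) = 1.9389, so e^(−0.44t) = 0.0863753.
−0.44·t = ln(0.0863753) = -2.4491, so t = 2.4491/0.44 = 5.566.

5.57 days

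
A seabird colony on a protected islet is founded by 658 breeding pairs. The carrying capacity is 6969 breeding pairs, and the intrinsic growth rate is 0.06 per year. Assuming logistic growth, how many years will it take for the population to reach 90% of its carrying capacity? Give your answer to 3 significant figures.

A = (K − N₀)/N₀ = (6969 − 658)/658 = 9.5912.
Solve 6969/(1 + 9.5912·e^(−0.06t)) = 6272.1: 1 + 9.5912·e^(−0.06t) = 1.1111, so e^(−0.06t) = 0.0115847.
−0.06·t = ln(0.0115847) = -4.4581, so t = 4.4581/0.06 = 74.301.

74.3 years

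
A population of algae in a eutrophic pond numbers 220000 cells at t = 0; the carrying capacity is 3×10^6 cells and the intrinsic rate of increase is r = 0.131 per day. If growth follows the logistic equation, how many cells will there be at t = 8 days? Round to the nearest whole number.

552405 cells

A = (K − N₀)/N₀ = (3×10^6 − 220000)/220000 = 12.636.
N(t) = K/(1 + A·e^(−rt)) = 3×10^6/(1 + 12.636×e^(−0.131×8)).
e^(−1.048) = 0.35064; denominator = 1 + 12.636×0.35064 = 5.4308.
N = 3×10^6/5.4308 = 552405.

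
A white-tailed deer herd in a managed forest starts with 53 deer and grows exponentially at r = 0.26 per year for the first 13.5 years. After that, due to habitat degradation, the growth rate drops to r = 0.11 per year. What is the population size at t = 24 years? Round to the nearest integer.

5627 deer

Phase 1: N(13.5) = 53·e^(0.26×13.5) = 53·e^3.51 = 1772.76.
Phase 2 runs for 24 − 13.5 = 10.5 years at r = 0.11.
N(24) = 1772.76·e^(0.11×10.5) = 1772.76·e^1.155 = 5626.78.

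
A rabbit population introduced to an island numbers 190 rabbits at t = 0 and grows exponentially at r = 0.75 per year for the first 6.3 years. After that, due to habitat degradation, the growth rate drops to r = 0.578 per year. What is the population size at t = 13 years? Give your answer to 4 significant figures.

1030000 rabbits

Phase 1: N(6.3) = 190·e^(0.75×6.3) = 190·e^4.725 = 21418.8.
Phase 2 runs for 13 − 6.3 = 6.7 years at r = 0.578.
N(13) = 21418.8·e^(0.578×6.7) = 21418.8·e^3.873 = 1.029541×10^6.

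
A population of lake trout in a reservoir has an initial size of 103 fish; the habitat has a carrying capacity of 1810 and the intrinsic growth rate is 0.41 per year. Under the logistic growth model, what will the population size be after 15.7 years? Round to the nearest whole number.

1763 fish

A = (K − N₀)/N₀ = (1810 − 103)/103 = 16.573.
N(t) = K/(1 + A·e^(−rt)) = 1810/(1 + 16.573×e^(−0.41×15.7)).
e^(−6.437) = 0.0016012; denominator = 1 + 16.573×0.0016012 = 1.0265.
N = 1810/1.0265 = 1763.21.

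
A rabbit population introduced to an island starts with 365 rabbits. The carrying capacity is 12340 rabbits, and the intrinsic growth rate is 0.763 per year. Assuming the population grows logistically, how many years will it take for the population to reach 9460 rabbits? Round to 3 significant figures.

6.13 years

A = (K − N₀)/N₀ = (12340 − 365)/365 = 32.808.
Solve 12340/(1 + 32.808·e^(−0.763t)) = 9460: 1 + 32.808·e^(−0.763t) = 1.3044, so e^(−0.763t) = 0.00927937.
−0.763·t = ln(0.00927937) = -4.68, so t = 4.68/0.763 = 6.1336.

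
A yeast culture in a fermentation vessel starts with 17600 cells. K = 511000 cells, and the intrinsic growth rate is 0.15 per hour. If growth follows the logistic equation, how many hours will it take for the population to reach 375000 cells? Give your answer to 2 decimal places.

A = (K − N₀)/N₀ = (511000 − 17600)/17600 = 28.034.
Solve 511000/(1 + 28.034·e^(−0.15t)) = 375000: 1 + 28.034·e^(−0.15t) = 1.3627, so e^(−0.15t) = 0.0129366.
−0.15·t = ln(0.0129366) = -4.3477, so t = 4.3477/0.15 = 28.985.

28.98 hours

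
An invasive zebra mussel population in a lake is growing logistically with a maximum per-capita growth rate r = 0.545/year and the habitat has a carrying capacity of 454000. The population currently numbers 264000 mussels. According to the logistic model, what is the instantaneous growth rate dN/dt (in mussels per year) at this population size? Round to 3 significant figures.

60200 mussels per year

dN/dt = rN(1 − N/K) = 0.545 × 264000 × (1 − 264000/454000).
1 − 264000/454000 = 0.4185; dN/dt = 0.545 × 264000 × 0.4185 = 60214.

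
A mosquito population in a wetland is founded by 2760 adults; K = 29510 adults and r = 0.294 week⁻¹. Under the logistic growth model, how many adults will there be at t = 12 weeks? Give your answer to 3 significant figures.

A = (K − N₀)/N₀ = (29510 − 2760)/2760 = 9.692.
N(t) = K/(1 + A·e^(−rt)) = 29510/(1 + 9.692×e^(−0.294×12)).
e^(−3.528) = 0.029364; denominator = 1 + 9.692×0.029364 = 1.2846.
N = 29510/1.2846 = 22972.3.

23000 adults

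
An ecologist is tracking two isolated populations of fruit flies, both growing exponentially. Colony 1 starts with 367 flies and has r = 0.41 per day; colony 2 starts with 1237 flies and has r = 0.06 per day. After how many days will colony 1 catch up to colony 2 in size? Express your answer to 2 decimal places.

3.47 days

Set 367·e^(0.41t) = 1237·e^(0.06t).
e^((0.41 − 0.06)t) = 1237/367 → e^(0.35·t) = 3.3706.
0.35·t = ln(3.3706) = 1.2151, so t = 1.2151/0.35 = 3.4717.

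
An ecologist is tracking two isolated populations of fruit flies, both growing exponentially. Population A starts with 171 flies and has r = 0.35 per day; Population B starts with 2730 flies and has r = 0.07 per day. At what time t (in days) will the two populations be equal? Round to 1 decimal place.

9.9 days

Set 171·e^(0.35t) = 2730·e^(0.07t).
e^((0.35 − 0.07)t) = 2730/171 → e^(0.28·t) = 15.965.
0.28·t = ln(15.965) = 2.7704, so t = 2.7704/0.28 = 9.8943.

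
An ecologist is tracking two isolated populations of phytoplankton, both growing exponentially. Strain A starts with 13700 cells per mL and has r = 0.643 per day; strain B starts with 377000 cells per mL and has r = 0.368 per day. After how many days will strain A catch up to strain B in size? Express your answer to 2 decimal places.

Set 13700·e^(0.643t) = 377000·e^(0.368t).
e^((0.643 − 0.368)t) = 377000/13700 → e^(0.275·t) = 27.518.
0.275·t = ln(27.518) = 3.3148, so t = 3.3148/0.275 = 12.054.

12.05 days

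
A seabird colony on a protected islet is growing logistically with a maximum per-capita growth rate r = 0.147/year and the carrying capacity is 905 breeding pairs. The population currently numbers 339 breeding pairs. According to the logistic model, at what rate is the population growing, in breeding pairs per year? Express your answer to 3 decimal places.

31.166 breeding pairs per year

dN/dt = rN(1 − N/K) = 0.147 × 339 × (1 − 339/905).
1 − 339/905 = 0.62541; dN/dt = 0.147 × 339 × 0.62541 = 31.166.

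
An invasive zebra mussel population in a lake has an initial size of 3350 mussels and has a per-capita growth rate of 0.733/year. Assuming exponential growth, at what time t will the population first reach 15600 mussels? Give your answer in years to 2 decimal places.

2.10 years

Set N₀·e^(rt) = 15600: e^(0.733·t) = 15600/3350 = 4.6567.
0.733·t = ln(4.6567) = 1.5383, so t = 1.5383/0.733 = 2.0987.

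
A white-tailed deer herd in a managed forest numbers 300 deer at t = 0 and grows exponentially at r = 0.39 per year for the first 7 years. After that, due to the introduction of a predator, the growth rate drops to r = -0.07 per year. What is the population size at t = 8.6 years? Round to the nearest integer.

4112 deer

Phase 1: N(7) = 300·e^(0.39×7) = 300·e^2.73 = 4599.87.
Phase 2 runs for 8.6 − 7 = 1.6 years at r = -0.07.
N(8.6) = 4599.87·e^(-0.07×1.6) = 4599.87·e^-0.112 = 4112.48.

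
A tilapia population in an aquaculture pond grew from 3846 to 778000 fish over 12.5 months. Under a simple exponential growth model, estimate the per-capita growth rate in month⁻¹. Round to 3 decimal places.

From N(t) = N₀·e^(rt): e^(r·12.5) = 778000/3846 = 202.29.
r·12.5 = ln(202.29) = 5.3097, so r = 5.3097/12.5 = 0.42478.

0.425 per month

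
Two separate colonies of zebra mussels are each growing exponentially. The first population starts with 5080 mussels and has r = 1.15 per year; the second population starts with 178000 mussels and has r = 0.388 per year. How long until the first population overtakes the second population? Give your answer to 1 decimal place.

Set 5080·e^(1.15t) = 178000·e^(0.388t).
e^((1.15 − 0.388)t) = 178000/5080 → e^(0.762·t) = 35.039.
0.762·t = ln(35.039) = 3.5565, so t = 3.5565/0.762 = 4.6673.

4.7 years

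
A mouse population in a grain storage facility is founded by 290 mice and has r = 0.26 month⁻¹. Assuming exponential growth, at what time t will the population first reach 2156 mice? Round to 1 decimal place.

Set N₀·e^(rt) = 2156: e^(0.26·t) = 2156/290 = 7.4345.
0.26·t = ln(7.4345) = 2.0061, so t = 2.0061/0.26 = 7.7159.

7.7 months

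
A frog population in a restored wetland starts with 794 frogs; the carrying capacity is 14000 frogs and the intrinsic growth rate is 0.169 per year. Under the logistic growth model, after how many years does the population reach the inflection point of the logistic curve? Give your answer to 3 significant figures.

Logistic growth is fastest at N = K/2 = 7000.
A = (K − N₀)/N₀ = 16.632. Set K/(1 + A·e^(−rt)) = K/2 → A·e^(−rt) = 1.
e^(−0.169t) = 1/16.632 = 0.0601242, so t = ln(16.632)/0.169 = 2.8113/0.169 = 16.635.

16.6 years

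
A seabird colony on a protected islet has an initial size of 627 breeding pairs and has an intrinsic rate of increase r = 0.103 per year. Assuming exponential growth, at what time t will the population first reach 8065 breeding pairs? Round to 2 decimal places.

Set N₀·e^(rt) = 8065: e^(0.103·t) = 8065/627 = 12.863.
0.103·t = ln(12.863) = 2.5543, so t = 2.5543/0.103 = 24.799.

24.80 years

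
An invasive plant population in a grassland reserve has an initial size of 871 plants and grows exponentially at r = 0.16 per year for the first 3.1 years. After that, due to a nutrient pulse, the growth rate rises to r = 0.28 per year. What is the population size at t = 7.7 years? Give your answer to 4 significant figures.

Phase 1: N(3.1) = 871·e^(0.16×3.1) = 871·e^0.496 = 1430.3.
Phase 2 runs for 7.7 − 3.1 = 4.6 years at r = 0.28.
N(7.7) = 1430.3·e^(0.28×4.6) = 1430.3·e^1.288 = 5185.61.

5186 plants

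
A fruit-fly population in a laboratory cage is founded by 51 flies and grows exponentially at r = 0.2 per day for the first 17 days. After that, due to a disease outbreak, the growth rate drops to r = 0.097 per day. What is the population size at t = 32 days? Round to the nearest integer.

6547 flies

Phase 1: N(17) = 51·e^(0.2×17) = 51·e^3.4 = 1528.17.
Phase 2 runs for 32 − 17 = 15 days at r = 0.097.
N(32) = 1528.17·e^(0.097×15) = 1528.17·e^1.455 = 6547.42.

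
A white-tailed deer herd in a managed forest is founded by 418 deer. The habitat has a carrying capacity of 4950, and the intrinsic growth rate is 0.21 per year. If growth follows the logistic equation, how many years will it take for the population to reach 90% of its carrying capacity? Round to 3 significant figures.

21.8 years

A = (K − N₀)/N₀ = (4950 − 418)/418 = 10.842.
Solve 4950/(1 + 10.842·e^(−0.21t)) = 4455: 1 + 10.842·e^(−0.21t) = 1.1111, so e^(−0.21t) = 0.0102481.
−0.21·t = ln(0.0102481) = -4.5807, so t = 4.5807/0.21 = 21.813.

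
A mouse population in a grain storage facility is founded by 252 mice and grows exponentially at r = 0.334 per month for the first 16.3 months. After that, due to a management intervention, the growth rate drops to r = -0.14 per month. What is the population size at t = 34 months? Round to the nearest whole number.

Phase 1: N(16.3) = 252·e^(0.334×16.3) = 252·e^5.444 = 58315.8.
Phase 2 runs for 34 − 16.3 = 17.7 months at r = -0.14.
N(34) = 58315.8·e^(-0.14×17.7) = 58315.8·e^-2.478 = 4893.33.

4893 mice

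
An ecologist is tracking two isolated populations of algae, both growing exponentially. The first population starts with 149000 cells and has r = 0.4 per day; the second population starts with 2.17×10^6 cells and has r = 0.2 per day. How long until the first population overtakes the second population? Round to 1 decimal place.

13.4 days

Set 149000·e^(0.4t) = 2.17×10^6·e^(0.2t).
e^((0.4 − 0.2)t) = 2.17×10^6/149000 → e^(0.2·t) = 14.564.
0.2·t = ln(14.564) = 2.6785, so t = 2.6785/0.2 = 13.393.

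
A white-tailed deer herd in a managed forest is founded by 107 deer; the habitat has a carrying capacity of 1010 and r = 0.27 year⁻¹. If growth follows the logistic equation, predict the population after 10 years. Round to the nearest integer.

644 deer

A = (K − N₀)/N₀ = (1010 − 107)/107 = 8.4393.
N(t) = K/(1 + A·e^(−rt)) = 1010/(1 + 8.4393×e^(−0.27×10)).
e^(−2.7) = 0.067206; denominator = 1 + 8.4393×0.067206 = 1.5672.
N = 1010/1.5672 = 644.476.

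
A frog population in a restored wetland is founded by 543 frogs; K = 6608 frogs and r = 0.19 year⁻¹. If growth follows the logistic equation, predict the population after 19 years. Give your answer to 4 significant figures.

5075 frogs

A = (K − N₀)/N₀ = (6608 − 543)/543 = 11.169.
N(t) = K/(1 + A·e^(−rt)) = 6608/(1 + 11.169×e^(−0.19×19)).
e^(−3.61) = 0.027052; denominator = 1 + 11.169×0.027052 = 1.3022.
N = 6608/1.3022 = 5074.67.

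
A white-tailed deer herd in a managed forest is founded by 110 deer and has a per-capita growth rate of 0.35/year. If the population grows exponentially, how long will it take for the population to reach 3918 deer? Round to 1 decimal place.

10.2 years

Set N₀·e^(rt) = 3918: e^(0.35·t) = 3918/110 = 35.618.
0.35·t = ln(35.618) = 3.5729, so t = 3.5729/0.35 = 10.208.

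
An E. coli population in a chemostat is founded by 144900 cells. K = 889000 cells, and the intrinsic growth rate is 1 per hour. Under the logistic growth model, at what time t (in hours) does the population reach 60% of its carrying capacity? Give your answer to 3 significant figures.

A = (K − N₀)/N₀ = (889000 − 144900)/144900 = 5.1353.
Solve 889000/(1 + 5.1353·e^(−1t)) = 533400: 1 + 5.1353·e^(−1t) = 1.6667, so e^(−1t) = 0.129821.
−1·t = ln(0.129821) = -2.0416, so t = 2.0416/1 = 2.0416.

2.04 hours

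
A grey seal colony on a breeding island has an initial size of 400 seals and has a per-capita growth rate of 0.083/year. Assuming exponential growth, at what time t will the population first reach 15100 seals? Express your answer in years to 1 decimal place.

Set N₀·e^(rt) = 15100: e^(0.083·t) = 15100/400 = 37.75.
0.083·t = ln(37.75) = 3.631, so t = 3.631/0.083 = 43.747.

43.7 years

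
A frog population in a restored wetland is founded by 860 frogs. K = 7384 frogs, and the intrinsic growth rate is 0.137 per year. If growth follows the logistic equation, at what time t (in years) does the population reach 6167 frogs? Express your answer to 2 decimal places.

A = (K − N₀)/N₀ = (7384 − 860)/860 = 7.586.
Solve 7384/(1 + 7.586·e^(−0.137t)) = 6167: 1 + 7.586·e^(−0.137t) = 1.1973, so e^(−0.137t) = 0.0260136.
−0.137·t = ln(0.0260136) = -3.6491, so t = 3.6491/0.137 = 26.636.

26.64 years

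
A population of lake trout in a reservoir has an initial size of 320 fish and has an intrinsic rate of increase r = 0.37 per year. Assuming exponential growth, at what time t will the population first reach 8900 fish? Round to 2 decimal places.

Set N₀·e^(rt) = 8900: e^(0.37·t) = 8900/320 = 27.812.
0.37·t = ln(27.812) = 3.3255, so t = 3.3255/0.37 = 8.9878.

8.99 years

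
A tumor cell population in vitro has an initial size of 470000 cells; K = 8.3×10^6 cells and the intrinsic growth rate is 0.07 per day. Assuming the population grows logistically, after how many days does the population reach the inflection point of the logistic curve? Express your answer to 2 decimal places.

Logistic growth is fastest at N = K/2 = 4.15×10^6.
A = (K − N₀)/N₀ = 16.66. Set K/(1 + A·e^(−rt)) = K/2 → A·e^(−rt) = 1.
e^(−0.07t) = 1/16.66 = 0.0600255, so t = ln(16.66)/0.07 = 2.813/0.07 = 40.186.

40.19 days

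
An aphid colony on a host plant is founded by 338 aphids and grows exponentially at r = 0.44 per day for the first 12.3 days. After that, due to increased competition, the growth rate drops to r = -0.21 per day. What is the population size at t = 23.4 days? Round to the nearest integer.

Phase 1: N(12.3) = 338·e^(0.44×12.3) = 338·e^5.412 = 75738.8.
Phase 2 runs for 23.4 − 12.3 = 11.1 days at r = -0.21.
N(23.4) = 75738.8·e^(-0.21×11.1) = 75738.8·e^-2.331 = 7361.7.

7362 aphids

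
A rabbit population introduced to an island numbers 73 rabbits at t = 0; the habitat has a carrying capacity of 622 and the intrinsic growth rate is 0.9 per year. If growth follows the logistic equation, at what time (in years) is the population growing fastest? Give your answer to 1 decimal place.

Logistic growth is fastest at N = K/2 = 311.
A = (K − N₀)/N₀ = 7.5205. Set K/(1 + A·e^(−rt)) = K/2 → A·e^(−rt) = 1.
e^(−0.9t) = 1/7.5205 = 0.132969, so t = ln(7.5205)/0.9 = 2.0176/0.9 = 2.2418.

2.2 years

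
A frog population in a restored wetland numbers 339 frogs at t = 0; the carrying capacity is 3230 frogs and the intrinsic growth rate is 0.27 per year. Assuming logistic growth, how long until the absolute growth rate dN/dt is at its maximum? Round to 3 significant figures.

7.94 years

Logistic growth is fastest at N = K/2 = 1615.
A = (K − N₀)/N₀ = 8.528. Set K/(1 + A·e^(−rt)) = K/2 → A·e^(−rt) = 1.
e^(−0.27t) = 1/8.528 = 0.11726, so t = ln(8.528)/0.27 = 2.1434/0.27 = 7.9384.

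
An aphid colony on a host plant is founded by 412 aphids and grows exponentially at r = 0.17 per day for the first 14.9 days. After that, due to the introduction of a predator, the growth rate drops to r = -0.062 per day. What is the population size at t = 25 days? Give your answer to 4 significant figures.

Phase 1: N(14.9) = 412·e^(0.17×14.9) = 412·e^2.533 = 5187.58.
Phase 2 runs for 25 − 14.9 = 10.1 days at r = -0.062.
N(25) = 5187.58·e^(-0.062×10.1) = 5187.58·e^-0.6262 = 2773.38.

2773 aphids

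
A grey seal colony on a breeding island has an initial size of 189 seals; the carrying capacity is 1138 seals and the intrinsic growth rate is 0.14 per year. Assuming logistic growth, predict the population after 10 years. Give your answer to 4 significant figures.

A = (K − N₀)/N₀ = (1138 − 189)/189 = 5.0212.
N(t) = K/(1 + A·e^(−rt)) = 1138/(1 + 5.0212×e^(−0.14×10)).
e^(−1.4) = 0.2466; denominator = 1 + 5.0212×0.2466 = 2.2382.
N = 1138/2.2382 = 508.443.

508.4 seals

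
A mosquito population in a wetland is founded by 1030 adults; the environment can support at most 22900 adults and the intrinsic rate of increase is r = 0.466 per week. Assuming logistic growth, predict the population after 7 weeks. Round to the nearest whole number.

12628 adults

A = (K − N₀)/N₀ = (22900 − 1030)/1030 = 21.233.
N(t) = K/(1 + A·e^(−rt)) = 22900/(1 + 21.233×e^(−0.466×7)).
e^(−3.262) = 0.038312; denominator = 1 + 21.233×0.038312 = 1.8135.
N = 22900/1.8135 = 12627.7.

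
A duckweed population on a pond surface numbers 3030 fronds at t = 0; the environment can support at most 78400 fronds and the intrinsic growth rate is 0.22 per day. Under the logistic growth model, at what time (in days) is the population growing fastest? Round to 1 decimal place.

14.6 days

Logistic growth is fastest at N = K/2 = 39200.
A = (K − N₀)/N₀ = 24.875. Set K/(1 + A·e^(−rt)) = K/2 → A·e^(−rt) = 1.
e^(−0.22t) = 1/24.875 = 0.0402017, so t = ln(24.875)/0.22 = 3.2138/0.22 = 14.608.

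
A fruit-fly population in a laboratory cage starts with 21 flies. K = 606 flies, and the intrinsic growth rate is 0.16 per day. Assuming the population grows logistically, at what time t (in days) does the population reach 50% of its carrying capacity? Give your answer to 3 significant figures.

20.8 days

A = (K − N₀)/N₀ = (606 − 21)/21 = 27.857.
Solve 606/(1 + 27.857·e^(−0.16t)) = 303: 1 + 27.857·e^(−0.16t) = 2, so e^(−0.16t) = 0.0358974.
−0.16·t = ln(0.0358974) = -3.3271, so t = 3.3271/0.16 = 20.794.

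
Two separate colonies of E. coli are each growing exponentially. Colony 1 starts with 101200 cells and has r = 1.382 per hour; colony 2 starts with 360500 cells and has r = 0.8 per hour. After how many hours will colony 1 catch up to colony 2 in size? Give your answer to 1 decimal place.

Set 101200·e^(1.382t) = 360500·e^(0.8t).
e^((1.382 − 0.8)t) = 360500/101200 → e^(0.582·t) = 3.5623.
0.582·t = ln(3.5623) = 1.2704, so t = 1.2704/0.582 = 2.1828.

2.2 hours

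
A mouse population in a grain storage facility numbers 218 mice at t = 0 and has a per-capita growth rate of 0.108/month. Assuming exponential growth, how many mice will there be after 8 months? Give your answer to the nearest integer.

517 mice

N(t) = N₀·e^(rt) = 218 × e^(0.108×8) = 218 × e^0.864.
e^0.864 ≈ 2.3726, so N ≈ 218 × 2.3726 = 517.234.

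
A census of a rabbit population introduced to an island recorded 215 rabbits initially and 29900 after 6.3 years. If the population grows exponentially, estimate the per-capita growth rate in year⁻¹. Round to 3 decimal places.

0.783 per year

From N(t) = N₀·e^(rt): e^(r·6.3) = 29900/215 = 139.07.
r·6.3 = ln(139.07) = 4.935, so r = 4.935/6.3 = 0.78333.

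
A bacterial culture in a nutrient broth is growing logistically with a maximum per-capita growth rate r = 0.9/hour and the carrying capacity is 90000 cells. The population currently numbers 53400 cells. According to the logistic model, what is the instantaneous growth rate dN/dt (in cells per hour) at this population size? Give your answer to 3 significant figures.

19500 cells per hour

dN/dt = rN(1 − N/K) = 0.9 × 53400 × (1 − 53400/90000).
1 − 53400/90000 = 0.40667; dN/dt = 0.9 × 53400 × 0.40667 = 19544.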